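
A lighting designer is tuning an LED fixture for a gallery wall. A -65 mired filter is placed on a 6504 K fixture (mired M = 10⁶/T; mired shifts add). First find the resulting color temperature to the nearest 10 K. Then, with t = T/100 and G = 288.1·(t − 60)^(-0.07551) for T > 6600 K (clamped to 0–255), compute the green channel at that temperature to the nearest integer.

M_in = 10⁶/6504 = 153.75; M_out = 153.75 + (-65) = 88.75.
T_out = 10⁶/88.75 = 11267.4 K → 11270 K; t = 112.7.
G = 288.1·(112.7 − 60)^(-0.07551) = 288.1·52.7^(-0.07551) = 288.1·0.74129 = 213.565.
Rounded: 214.

214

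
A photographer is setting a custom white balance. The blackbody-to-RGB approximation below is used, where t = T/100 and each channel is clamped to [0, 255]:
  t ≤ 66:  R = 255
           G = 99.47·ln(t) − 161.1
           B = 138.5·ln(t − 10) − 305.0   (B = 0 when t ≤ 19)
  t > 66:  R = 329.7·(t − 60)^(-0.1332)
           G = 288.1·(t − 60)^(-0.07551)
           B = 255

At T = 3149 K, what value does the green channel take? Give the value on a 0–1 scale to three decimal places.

t = 3149/100 = 31.49; the t ≤ 66 branch applies.
G = 99.47·ln 31.49 − 161.1 = 99.47·3.4497 − 161.1 = 182.039.
On a 0–1 scale: 182.039/255 = 0.7139 → 0.714.

0.714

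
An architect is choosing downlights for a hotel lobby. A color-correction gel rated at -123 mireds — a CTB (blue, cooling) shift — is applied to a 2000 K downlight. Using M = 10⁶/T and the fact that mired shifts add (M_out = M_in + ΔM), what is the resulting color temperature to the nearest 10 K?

M_in = 10⁶/2000 = 500.00 mireds.
M_out = 500.00 + (-123) = 377.00 mireds.
T_out = 10⁶/377.00 = 2652.5 K → 2650 K.

2650 K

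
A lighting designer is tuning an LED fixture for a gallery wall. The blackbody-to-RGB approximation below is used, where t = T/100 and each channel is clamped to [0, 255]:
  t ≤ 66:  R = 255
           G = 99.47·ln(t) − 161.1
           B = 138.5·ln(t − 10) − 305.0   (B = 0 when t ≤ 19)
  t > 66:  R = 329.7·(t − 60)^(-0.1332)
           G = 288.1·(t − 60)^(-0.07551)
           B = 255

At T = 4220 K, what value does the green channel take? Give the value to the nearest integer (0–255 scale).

211

t = 4220/100 = 42.2; the t ≤ 66 branch applies.
G = 99.47·ln 42.2 − 161.1 = 99.47·3.7424 − 161.1 = 211.159.
Rounded: 211.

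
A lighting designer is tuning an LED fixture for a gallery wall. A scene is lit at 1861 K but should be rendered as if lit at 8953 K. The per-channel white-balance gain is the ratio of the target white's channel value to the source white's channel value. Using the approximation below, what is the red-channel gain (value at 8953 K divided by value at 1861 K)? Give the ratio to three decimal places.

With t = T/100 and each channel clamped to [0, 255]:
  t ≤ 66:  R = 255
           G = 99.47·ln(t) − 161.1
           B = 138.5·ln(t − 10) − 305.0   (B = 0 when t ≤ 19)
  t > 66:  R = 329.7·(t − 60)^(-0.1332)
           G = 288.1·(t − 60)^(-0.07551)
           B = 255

At 1861 K (t = 18.61):
  R = 255 by definition for t ≤ 66.
At 8953 K (t = 89.53):
  R = 329.7·(89.53 − 60)^(-0.1332) = 329.7·29.53^(-0.1332) = 329.7·0.63703 = 210.029.
Gain = 210.029 / 255.000 = 0.8236 → 0.824.

0.824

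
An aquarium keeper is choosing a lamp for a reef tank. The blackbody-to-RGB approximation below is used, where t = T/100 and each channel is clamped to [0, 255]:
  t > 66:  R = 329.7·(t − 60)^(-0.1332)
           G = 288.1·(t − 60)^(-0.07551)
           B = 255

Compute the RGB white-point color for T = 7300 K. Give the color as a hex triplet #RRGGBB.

#EAEDFF

t = 7300/100 = 73; the t > 66 branch applies.
R = 329.7·(73 − 60)^(-0.1332) = 329.7·13^(-0.1332) = 329.7·0.71060 = 234.283.
G = 288.1·(73 − 60)^(-0.07551) = 288.1·13^(-0.07551) = 288.1·0.82392 = 237.372.
B = 255 by definition for t > 66.
Rounded: (234, 237, 255).
In hex: #EAEDFF.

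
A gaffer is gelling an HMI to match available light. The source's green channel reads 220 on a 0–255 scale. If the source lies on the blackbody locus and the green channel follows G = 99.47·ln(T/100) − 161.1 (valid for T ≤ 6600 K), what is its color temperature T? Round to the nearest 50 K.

ln t = (220 + 161.1) / 99.47 = 3.8313.
t = e^3.8313 = 46.123.
T = 100·t = 4612 K → 4600 K to the nearest 50 K.

4600 K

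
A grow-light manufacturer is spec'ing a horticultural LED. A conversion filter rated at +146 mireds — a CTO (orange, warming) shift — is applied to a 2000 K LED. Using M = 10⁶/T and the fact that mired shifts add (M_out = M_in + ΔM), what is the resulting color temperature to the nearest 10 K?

1550 K

M_in = 10⁶/2000 = 500.00 mireds.
M_out = 500.00 + (+146) = 646.00 mireds.
T_out = 10⁶/646.00 = 1548.0 K → 1550 K.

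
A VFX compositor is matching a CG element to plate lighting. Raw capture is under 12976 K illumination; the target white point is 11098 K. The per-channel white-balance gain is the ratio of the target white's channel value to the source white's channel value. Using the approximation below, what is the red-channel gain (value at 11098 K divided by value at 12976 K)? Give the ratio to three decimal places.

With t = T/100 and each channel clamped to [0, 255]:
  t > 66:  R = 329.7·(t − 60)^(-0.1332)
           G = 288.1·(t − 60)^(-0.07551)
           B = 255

1.043

At 12976 K (t = 129.76):
  R = 329.7·(129.76 − 60)^(-0.1332) = 329.7·69.76^(-0.1332) = 329.7·0.56811 = 187.306.
At 11098 K (t = 110.98):
  R = 329.7·(110.98 − 60)^(-0.1332) = 329.7·50.98^(-0.1332) = 329.7·0.59234 = 195.296.
Gain = 195.296 / 187.306 = 1.0427 → 1.043.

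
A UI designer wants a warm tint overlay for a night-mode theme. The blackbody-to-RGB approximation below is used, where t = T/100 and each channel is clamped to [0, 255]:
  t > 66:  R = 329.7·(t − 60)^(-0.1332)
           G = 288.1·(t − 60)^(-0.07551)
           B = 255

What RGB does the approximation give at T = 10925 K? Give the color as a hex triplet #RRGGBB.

#C4D7FF

t = 10925/100 = 109.25; the t > 66 branch applies.
R = 329.7·(109.25 − 60)^(-0.1332) = 329.7·49.25^(-0.1332) = 329.7·0.59507 = 196.196.
G = 288.1·(109.25 − 60)^(-0.07551) = 288.1·49.25^(-0.07551) = 288.1·0.74509 = 214.659.
B = 255 by definition for t > 66.
Rounded: (196, 215, 255).
In hex: #C4D7FF.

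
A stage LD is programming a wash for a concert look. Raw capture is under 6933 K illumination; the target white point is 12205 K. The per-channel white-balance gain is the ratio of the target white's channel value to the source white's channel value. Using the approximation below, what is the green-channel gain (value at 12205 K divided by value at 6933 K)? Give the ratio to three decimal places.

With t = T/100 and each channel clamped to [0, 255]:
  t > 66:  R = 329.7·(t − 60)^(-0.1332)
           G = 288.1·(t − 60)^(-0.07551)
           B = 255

0.867

At 6933 K (t = 69.33):
  G = 288.1·(69.33 − 60)^(-0.07551) = 288.1·9.33^(-0.07551) = 288.1·0.84482 = 243.393.
At 12205 K (t = 122.05):
  G = 288.1·(122.05 − 60)^(-0.07551) = 288.1·62.05^(-0.07551) = 288.1·0.73220 = 210.947.
Gain = 210.947 / 243.393 = 0.8667 → 0.867.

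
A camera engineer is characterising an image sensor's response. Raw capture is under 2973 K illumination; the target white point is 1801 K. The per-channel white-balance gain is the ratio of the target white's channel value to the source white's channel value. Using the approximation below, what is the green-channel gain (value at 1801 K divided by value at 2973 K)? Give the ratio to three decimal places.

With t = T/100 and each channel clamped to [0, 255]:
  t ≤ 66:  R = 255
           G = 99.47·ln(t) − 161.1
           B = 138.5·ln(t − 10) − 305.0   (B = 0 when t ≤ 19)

0.717

At 2973 K (t = 29.73):
  G = 99.47·ln 29.73 − 161.1 = 99.47·3.3922 − 161.1 = 176.318.
At 1801 K (t = 18.01):
  G = 99.47·ln 18.01 − 161.1 = 99.47·2.8909 − 161.1 = 126.461.
Gain = 126.461 / 176.318 = 0.7172 → 0.717.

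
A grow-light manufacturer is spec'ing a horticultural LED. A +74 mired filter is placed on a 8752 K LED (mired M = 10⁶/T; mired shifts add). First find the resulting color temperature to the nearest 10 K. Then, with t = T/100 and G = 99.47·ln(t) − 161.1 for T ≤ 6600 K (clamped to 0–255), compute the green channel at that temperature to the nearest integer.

234

M_in = 10⁶/8752 = 114.26; M_out = 114.26 + (+74) = 188.26.
T_out = 10⁶/188.26 = 5311.8 K → 5310 K; t = 53.1.
G = 99.47·ln 53.1 − 161.1 = 99.47·3.9722 − 161.1 = 234.012.
Rounded: 234.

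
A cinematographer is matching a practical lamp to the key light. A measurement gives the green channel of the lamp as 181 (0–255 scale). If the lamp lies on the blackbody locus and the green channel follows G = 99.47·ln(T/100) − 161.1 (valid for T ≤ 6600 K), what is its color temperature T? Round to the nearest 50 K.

ln t = (181 + 161.1) / 99.47 = 3.4392.
t = e^3.4392 = 31.163.
T = 100·t = 3116 K → 3100 K to the nearest 50 K.

3100 K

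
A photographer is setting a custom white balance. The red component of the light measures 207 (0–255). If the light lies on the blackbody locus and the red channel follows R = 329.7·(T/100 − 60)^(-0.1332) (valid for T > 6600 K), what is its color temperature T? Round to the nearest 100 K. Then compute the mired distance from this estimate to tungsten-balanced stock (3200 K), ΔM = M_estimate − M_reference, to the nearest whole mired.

-205 mireds

(t − 60)^(-0.1332) = 207/329.7 = 0.62784.
t − 60 = 0.62784^(1/-0.1332) = 0.62784^(-7.508) = 32.933, so t = 92.933.
T = 100·t = 9293 K → 9300 K to the nearest 100 K.
M_estimate = 10⁶/9300 = 107.53; M_reference = 10⁶/3200 = 312.50.
ΔM = 107.53 − 312.50 = -204.97 → -205 mireds.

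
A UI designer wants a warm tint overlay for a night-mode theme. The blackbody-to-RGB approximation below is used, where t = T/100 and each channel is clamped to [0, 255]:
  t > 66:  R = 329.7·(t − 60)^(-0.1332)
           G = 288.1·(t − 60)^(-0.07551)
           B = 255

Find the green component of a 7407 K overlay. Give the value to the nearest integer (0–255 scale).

236

t = 7407/100 = 74.07; the t > 66 branch applies.
G = 288.1·(74.07 − 60)^(-0.07551) = 288.1·14.07^(-0.07551) = 288.1·0.81902 = 235.958.
Rounded: 236.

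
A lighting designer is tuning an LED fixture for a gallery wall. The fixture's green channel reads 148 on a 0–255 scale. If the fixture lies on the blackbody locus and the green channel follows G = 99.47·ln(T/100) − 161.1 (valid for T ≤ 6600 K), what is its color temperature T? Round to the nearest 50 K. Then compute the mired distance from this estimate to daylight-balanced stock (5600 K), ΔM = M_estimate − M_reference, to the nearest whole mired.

+266 mireds

ln t = (148 + 161.1) / 99.47 = 3.1075.
t = e^3.1075 = 22.364.
T = 100·t = 2236 K → 2250 K to the nearest 50 K.
M_estimate = 10⁶/2250 = 444.44; M_reference = 10⁶/5600 = 178.57.
ΔM = 444.44 − 178.57 = 265.87 → +266 mireds.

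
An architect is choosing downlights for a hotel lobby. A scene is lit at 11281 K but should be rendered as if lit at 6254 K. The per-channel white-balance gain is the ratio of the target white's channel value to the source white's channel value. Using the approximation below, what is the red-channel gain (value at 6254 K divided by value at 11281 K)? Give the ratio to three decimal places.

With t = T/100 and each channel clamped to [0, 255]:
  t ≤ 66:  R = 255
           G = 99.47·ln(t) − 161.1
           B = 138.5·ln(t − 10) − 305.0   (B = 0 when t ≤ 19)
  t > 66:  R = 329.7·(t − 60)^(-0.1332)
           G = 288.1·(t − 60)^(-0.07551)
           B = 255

At 11281 K (t = 112.81):
  R = 329.7·(112.81 − 60)^(-0.1332) = 329.7·52.81^(-0.1332) = 329.7·0.58957 = 194.381.
At 6254 K (t = 62.54):
  R = 255 by definition for t ≤ 66.
Gain = 255.000 / 194.381 = 1.3119 → 1.312.

1.312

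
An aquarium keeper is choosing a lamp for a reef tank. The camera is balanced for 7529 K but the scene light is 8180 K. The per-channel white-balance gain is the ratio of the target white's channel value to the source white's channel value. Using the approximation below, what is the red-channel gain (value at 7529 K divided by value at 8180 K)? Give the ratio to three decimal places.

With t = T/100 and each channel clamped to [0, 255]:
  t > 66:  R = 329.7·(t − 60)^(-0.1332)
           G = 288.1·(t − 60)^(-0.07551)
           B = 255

At 8180 K (t = 81.8):
  R = 329.7·(81.8 − 60)^(-0.1332) = 329.7·21.8^(-0.1332) = 329.7·0.66331 = 218.694.
At 7529 K (t = 75.29):
  R = 329.7·(75.29 − 60)^(-0.1332) = 329.7·15.29^(-0.1332) = 329.7·0.69540 = 229.275.
Gain = 229.275 / 218.694 = 1.0484 → 1.048.

1.048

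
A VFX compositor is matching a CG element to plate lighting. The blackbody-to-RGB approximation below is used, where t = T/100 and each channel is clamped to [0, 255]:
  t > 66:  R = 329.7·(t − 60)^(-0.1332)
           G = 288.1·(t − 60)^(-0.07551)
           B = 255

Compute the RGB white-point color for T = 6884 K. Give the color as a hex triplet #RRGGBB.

t = 6884/100 = 68.84; the t > 66 branch applies.
R = 329.7·(68.84 − 60)^(-0.1332) = 329.7·8.84^(-0.1332) = 329.7·0.74805 = 246.633.
G = 288.1·(68.84 − 60)^(-0.07551) = 288.1·8.84^(-0.07551) = 288.1·0.84827 = 244.386.
B = 255 by definition for t > 66.
Rounded: (247, 244, 255).
In hex: #F7F4FF.

#F7F4FF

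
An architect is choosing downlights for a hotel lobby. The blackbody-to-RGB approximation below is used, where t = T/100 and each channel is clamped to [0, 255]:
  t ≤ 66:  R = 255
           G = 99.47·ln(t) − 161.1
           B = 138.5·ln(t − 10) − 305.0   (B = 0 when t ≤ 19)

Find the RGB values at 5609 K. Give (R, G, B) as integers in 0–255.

t = 5609/100 = 56.09; the t ≤ 66 branch applies.
R = 255 by definition for t ≤ 66.
G = 99.47·ln 56.09 − 161.1 = 99.47·4.0270 − 161.1 = 239.461.
B = 138.5·ln(56.09 − 10) − 305.0 = 138.5·ln 46.09 − 305.0 = 138.5·3.8306 − 305.0 = 225.538.
Rounded: (255, 239, 226).

(255, 239, 226)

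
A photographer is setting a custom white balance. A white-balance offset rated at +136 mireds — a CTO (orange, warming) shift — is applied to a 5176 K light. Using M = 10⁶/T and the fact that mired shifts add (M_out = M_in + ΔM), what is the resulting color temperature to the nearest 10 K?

M_in = 10⁶/5176 = 193.20 mireds.
M_out = 193.20 + (+136) = 329.20 mireds.
T_out = 10⁶/329.20 = 3037.7 K → 3040 K.

3040 K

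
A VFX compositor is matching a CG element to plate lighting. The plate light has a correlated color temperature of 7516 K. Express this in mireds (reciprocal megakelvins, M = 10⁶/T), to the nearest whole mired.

133 mireds

M = 10⁶ / 7516 = 133.049 → 133 mireds.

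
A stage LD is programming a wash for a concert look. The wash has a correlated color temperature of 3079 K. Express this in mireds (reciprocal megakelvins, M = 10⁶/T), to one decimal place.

M = 10⁶ / 3079 = 324.781 → 324.8 mireds.

324.8 mireds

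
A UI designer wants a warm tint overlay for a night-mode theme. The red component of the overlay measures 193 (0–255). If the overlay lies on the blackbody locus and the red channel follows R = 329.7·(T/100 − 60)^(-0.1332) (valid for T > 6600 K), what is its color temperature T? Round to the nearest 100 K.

(t − 60)^(-0.1332) = 193/329.7 = 0.58538.
t − 60 = 0.58538^(1/-0.1332) = 0.58538^(-7.508) = 55.713, so t = 115.713.
T = 100·t = 11571 K → 11600 K to the nearest 100 K.

11600 K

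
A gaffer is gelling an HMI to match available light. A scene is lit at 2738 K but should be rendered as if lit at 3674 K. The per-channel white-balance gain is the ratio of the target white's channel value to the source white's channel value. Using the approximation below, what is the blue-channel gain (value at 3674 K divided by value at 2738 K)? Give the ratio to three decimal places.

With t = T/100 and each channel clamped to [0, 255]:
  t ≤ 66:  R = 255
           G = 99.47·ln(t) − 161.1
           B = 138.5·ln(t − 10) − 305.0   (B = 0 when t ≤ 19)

At 2738 K (t = 27.38):
  B = 138.5·ln(27.38 − 10) − 305.0 = 138.5·ln 17.38 − 305.0 = 138.5·2.8553 − 305.0 = 90.462.
At 3674 K (t = 36.74):
  B = 138.5·ln(36.74 − 10) − 305.0 = 138.5·ln 26.74 − 305.0 = 138.5·3.2862 − 305.0 = 150.133.
Gain = 150.133 / 90.462 = 1.6596 → 1.660.

1.660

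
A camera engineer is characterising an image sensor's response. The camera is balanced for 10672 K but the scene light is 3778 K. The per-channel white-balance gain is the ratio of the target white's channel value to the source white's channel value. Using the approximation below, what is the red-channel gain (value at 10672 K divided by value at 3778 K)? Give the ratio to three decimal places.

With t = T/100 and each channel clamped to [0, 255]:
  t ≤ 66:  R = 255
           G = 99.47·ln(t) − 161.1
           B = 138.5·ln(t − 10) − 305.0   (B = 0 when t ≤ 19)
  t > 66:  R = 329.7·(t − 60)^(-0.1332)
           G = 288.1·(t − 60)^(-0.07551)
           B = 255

At 3778 K (t = 37.78):
  R = 255 by definition for t ≤ 66.
At 10672 K (t = 106.72):
  R = 329.7·(106.72 − 60)^(-0.1332) = 329.7·46.72^(-0.1332) = 329.7·0.59927 = 197.579.
Gain = 197.579 / 255.000 = 0.7748 → 0.775.

0.775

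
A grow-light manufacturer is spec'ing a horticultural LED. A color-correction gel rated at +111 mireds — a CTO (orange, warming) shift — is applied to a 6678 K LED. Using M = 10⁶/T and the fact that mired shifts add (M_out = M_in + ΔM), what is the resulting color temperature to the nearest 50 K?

M_in = 10⁶/6678 = 149.75 mireds.
M_out = 149.75 + (+111) = 260.75 mireds.
T_out = 10⁶/260.75 = 3835.2 K → 3850 K.

3850 K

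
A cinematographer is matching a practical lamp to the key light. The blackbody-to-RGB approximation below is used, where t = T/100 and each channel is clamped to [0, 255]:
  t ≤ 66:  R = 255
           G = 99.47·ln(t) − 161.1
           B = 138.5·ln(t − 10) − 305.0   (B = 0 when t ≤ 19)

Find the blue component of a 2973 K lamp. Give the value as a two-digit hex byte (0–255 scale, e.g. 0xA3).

0x6C

t = 2973/100 = 29.73; the t ≤ 66 branch applies.
B = 138.5·ln(29.73 − 10) − 305.0 = 138.5·ln 19.73 − 305.0 = 138.5·2.9821 − 305.0 = 108.026.
Rounded: 108; in hex, 0x6C.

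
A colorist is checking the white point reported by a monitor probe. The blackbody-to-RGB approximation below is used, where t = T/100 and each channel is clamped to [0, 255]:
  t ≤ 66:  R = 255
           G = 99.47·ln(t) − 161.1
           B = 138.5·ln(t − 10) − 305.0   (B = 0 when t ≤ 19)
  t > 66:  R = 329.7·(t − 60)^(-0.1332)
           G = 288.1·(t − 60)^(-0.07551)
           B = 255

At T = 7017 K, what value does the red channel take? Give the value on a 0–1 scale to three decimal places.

t = 7017/100 = 70.17; the t > 66 branch applies.
R = 329.7·(70.17 − 60)^(-0.1332) = 329.7·10.17^(-0.1332) = 329.7·0.73422 = 242.072.
On a 0–1 scale: 242.072/255 = 0.9493 → 0.949.

0.949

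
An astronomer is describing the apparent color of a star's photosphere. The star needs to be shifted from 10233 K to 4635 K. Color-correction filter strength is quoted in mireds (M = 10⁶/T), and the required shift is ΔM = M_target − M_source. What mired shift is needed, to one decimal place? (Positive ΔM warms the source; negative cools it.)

+118.0 mireds

M_source = 10⁶/10233 = 97.723; M_target = 10⁶/4635 = 215.750.
ΔM = 215.750 − 97.723 = 118.027 → +118.0 mireds, a warming shift.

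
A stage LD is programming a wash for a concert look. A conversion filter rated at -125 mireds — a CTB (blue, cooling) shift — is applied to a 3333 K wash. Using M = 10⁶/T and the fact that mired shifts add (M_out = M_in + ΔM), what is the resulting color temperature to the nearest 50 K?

M_in = 10⁶/3333 = 300.03 mireds.
M_out = 300.03 + (-125) = 175.03 mireds.
T_out = 10⁶/175.03 = 5713.3 K → 5700 K.

5700 K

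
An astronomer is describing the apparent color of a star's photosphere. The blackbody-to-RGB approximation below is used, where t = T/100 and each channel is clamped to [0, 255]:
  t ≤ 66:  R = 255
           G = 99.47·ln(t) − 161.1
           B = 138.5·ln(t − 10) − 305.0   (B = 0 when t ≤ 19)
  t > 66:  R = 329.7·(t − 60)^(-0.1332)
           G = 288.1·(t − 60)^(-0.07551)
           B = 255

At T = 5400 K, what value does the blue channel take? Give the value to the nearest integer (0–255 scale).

t = 5400/100 = 54; the t ≤ 66 branch applies.
B = 138.5·ln(54 − 10) − 305.0 = 138.5·ln 44 − 305.0 = 138.5·3.7842 − 305.0 = 219.110.
Rounded: 219.

219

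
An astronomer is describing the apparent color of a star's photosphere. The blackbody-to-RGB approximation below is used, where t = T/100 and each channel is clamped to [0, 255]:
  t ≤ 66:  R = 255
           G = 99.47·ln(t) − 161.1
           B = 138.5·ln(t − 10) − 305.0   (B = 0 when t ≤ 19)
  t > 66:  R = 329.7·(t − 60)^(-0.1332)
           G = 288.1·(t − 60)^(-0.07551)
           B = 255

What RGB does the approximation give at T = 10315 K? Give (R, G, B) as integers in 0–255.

(200, 217, 255)

t = 10315/100 = 103.15; the t > 66 branch applies.
R = 329.7·(103.15 − 60)^(-0.1332) = 329.7·43.15^(-0.1332) = 329.7·0.60565 = 199.682.
G = 288.1·(103.15 − 60)^(-0.07551) = 288.1·43.15^(-0.07551) = 288.1·0.75256 = 216.813.
B = 255 by definition for t > 66.
Rounded: (200, 217, 255).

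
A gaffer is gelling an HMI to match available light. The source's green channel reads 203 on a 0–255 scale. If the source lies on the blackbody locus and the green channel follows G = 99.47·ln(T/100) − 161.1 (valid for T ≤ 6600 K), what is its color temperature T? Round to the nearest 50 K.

ln t = (203 + 161.1) / 99.47 = 3.6604.
t = e^3.6604 = 38.877.
T = 100·t = 3888 K → 3900 K to the nearest 50 K.

3900 K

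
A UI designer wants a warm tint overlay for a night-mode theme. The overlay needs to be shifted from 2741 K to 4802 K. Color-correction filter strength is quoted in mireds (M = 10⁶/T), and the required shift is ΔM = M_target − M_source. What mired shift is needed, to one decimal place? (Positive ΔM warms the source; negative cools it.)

M_source = 10⁶/2741 = 364.830; M_target = 10⁶/4802 = 208.247.
ΔM = 208.247 − 364.830 = -156.584 → -156.6 mireds, a cooling shift.

-156.6 mireds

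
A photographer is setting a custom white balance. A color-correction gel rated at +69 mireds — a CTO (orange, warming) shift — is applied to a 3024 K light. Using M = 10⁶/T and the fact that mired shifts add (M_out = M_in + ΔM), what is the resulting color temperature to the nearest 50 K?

M_in = 10⁶/3024 = 330.69 mireds.
M_out = 330.69 + (+69) = 399.69 mireds.
T_out = 10⁶/399.69 = 2502.0 K → 2500 K.

2500 K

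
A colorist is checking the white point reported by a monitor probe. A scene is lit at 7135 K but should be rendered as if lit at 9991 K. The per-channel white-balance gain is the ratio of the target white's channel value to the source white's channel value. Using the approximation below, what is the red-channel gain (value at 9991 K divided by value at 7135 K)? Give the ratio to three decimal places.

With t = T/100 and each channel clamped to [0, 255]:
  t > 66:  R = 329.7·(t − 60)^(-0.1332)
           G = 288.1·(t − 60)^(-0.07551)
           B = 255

0.846

At 7135 K (t = 71.35):
  R = 329.7·(71.35 − 60)^(-0.1332) = 329.7·11.35^(-0.1332) = 329.7·0.72356 = 238.558.
At 9991 K (t = 99.91):
  R = 329.7·(99.91 − 60)^(-0.1332) = 329.7·39.91^(-0.1332) = 329.7·0.61198 = 201.769.
Gain = 201.769 / 238.558 = 0.8458 → 0.846.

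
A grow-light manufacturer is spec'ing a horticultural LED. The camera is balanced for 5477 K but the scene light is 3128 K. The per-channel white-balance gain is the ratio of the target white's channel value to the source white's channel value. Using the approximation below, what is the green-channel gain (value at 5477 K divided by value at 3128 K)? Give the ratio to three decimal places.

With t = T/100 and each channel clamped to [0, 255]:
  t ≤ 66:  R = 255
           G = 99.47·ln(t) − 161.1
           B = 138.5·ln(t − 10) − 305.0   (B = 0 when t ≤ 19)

1.307

At 3128 K (t = 31.28):
  G = 99.47·ln 31.28 − 161.1 = 99.47·3.4430 − 161.1 = 181.373.
At 5477 K (t = 54.77):
  G = 99.47·ln 54.77 − 161.1 = 99.47·4.0031 − 161.1 = 237.093.
Gain = 237.093 / 181.373 = 1.3072 → 1.307.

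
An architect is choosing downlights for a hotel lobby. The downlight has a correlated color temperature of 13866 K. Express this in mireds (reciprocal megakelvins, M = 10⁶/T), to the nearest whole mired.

72 mireds

M = 10⁶ / 13866 = 72.119 → 72 mireds.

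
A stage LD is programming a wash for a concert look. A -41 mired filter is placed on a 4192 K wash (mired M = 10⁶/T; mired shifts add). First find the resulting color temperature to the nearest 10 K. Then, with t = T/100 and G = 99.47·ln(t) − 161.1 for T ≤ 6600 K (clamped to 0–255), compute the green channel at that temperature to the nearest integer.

M_in = 10⁶/4192 = 238.55; M_out = 238.55 + (-41) = 197.55.
T_out = 10⁶/197.55 = 5062.0 K → 5060 K; t = 50.6.
G = 99.47·ln 50.6 − 161.1 = 99.47·3.9240 − 161.1 = 229.215.
Rounded: 229.

229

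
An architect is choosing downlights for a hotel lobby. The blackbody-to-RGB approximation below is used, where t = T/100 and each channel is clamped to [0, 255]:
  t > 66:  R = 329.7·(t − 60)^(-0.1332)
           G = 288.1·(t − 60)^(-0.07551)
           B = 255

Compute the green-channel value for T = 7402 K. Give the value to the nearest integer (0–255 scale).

236

t = 7402/100 = 74.02; the t > 66 branch applies.
G = 288.1·(74.02 − 60)^(-0.07551) = 288.1·14.02^(-0.07551) = 288.1·0.81924 = 236.022.
Rounded: 236.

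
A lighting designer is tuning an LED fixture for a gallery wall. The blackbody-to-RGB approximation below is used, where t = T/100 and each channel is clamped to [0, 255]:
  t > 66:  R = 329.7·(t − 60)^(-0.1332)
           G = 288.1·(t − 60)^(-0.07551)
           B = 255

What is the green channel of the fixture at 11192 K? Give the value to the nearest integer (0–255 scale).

214

t = 11192/100 = 111.92; the t > 66 branch applies.
G = 288.1·(111.92 − 60)^(-0.07551) = 288.1·51.92^(-0.07551) = 288.1·0.74212 = 213.805.
Rounded: 214.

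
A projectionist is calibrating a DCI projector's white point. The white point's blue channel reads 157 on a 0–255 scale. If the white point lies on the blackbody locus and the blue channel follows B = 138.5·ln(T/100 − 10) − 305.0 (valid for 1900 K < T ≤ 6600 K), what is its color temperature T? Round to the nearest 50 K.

3800 K

ln(t − 10) = (157 + 305.0) / 138.5 = 3.3357.
t − 10 = e^3.3357 = 28.099, so t = 38.099.
T = 100·t = 3810 K → 3800 K to the nearest 50 K.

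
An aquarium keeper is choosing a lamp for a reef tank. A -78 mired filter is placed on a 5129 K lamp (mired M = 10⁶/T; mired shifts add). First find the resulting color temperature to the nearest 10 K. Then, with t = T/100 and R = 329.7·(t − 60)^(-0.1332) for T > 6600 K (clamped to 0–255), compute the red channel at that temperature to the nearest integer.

M_in = 10⁶/5129 = 194.97; M_out = 194.97 + (-78) = 116.97.
T_out = 10⁶/116.97 = 8549.2 K → 8550 K; t = 85.5.
R = 329.7·(85.5 − 60)^(-0.1332) = 329.7·25.5^(-0.1332) = 329.7·0.64960 = 214.175.
Rounded: 214.

214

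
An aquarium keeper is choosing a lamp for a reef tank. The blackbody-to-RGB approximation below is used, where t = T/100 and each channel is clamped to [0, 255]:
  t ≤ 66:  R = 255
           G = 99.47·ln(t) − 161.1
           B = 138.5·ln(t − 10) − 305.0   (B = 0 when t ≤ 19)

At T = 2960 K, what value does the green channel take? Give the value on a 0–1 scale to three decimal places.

t = 2960/100 = 29.6; the t ≤ 66 branch applies.
G = 99.47·ln 29.6 − 161.1 = 99.47·3.3878 − 161.1 = 175.882.
On a 0–1 scale: 175.882/255 = 0.6897 → 0.690.

0.690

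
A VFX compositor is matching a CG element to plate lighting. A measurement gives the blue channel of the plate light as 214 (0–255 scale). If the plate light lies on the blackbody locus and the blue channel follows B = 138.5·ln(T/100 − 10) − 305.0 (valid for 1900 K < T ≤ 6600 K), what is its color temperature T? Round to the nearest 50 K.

ln(t − 10) = (214 + 305.0) / 138.5 = 3.7473.
t − 10 = e^3.7473 = 42.406, so t = 52.406.
T = 100·t = 5241 K → 5250 K to the nearest 50 K.

5250 K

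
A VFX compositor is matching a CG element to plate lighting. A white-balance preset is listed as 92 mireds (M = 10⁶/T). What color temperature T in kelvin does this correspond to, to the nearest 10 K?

10870 K

T = 10⁶ / 92 = 10869.57 K → 10870 K.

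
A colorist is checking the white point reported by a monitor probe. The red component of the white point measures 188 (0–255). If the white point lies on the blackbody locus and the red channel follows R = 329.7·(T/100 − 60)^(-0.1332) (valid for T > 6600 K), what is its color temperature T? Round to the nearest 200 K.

(t − 60)^(-0.1332) = 188/329.7 = 0.57022.
t − 60 = 0.57022^(1/-0.1332) = 0.57022^(-7.508) = 67.848, so t = 127.848.
T = 100·t = 12785 K → 12800 K to the nearest 200 K.

12800 K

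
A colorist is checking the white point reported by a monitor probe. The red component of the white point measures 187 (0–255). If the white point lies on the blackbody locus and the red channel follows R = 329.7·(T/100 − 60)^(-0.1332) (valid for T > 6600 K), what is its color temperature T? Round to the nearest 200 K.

13000 K

(t − 60)^(-0.1332) = 187/329.7 = 0.56718.
t − 60 = 0.56718^(1/-0.1332) = 0.56718^(-7.508) = 70.620, so t = 130.620.
T = 100·t = 13062 K → 13000 K to the nearest 200 K.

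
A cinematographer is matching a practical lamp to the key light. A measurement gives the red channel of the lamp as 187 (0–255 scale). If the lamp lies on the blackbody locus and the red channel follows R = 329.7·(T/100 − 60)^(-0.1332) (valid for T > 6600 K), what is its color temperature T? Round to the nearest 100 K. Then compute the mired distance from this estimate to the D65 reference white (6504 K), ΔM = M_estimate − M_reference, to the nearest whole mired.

(t − 60)^(-0.1332) = 187/329.7 = 0.56718.
t − 60 = 0.56718^(1/-0.1332) = 0.56718^(-7.508) = 70.620, so t = 130.620.
T = 100·t = 13062 K → 13100 K to the nearest 100 K.
M_estimate = 10⁶/13100 = 76.34; M_reference = 10⁶/6504 = 153.75.
ΔM = 76.34 − 153.75 = -77.42 → -77 mireds.

-77 mireds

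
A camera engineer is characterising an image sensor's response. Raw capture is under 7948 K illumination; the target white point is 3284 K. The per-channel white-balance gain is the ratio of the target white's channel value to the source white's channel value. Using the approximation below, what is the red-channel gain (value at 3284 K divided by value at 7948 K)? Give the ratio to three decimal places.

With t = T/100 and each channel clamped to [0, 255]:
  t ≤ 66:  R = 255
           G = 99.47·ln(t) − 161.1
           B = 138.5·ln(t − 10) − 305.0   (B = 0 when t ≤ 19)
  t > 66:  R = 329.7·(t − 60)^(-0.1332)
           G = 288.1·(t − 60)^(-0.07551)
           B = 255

At 7948 K (t = 79.48):
  R = 329.7·(79.48 − 60)^(-0.1332) = 329.7·19.48^(-0.1332) = 329.7·0.67333 = 221.996.
At 3284 K (t = 32.84):
  R = 255 by definition for t ≤ 66.
Gain = 255.000 / 221.996 = 1.1487 → 1.149.

1.149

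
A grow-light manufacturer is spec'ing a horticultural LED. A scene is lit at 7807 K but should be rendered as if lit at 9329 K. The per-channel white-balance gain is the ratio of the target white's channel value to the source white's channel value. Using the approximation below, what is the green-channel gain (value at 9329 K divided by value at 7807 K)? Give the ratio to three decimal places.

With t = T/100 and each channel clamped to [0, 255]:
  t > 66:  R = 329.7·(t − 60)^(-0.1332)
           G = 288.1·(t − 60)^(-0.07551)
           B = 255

At 7807 K (t = 78.07):
  G = 288.1·(78.07 − 60)^(-0.07551) = 288.1·18.07^(-0.07551) = 288.1·0.80369 = 231.542.
At 9329 K (t = 93.29):
  G = 288.1·(93.29 − 60)^(-0.07551) = 288.1·33.29^(-0.07551) = 288.1·0.76745 = 221.102.
Gain = 221.102 / 231.542 = 0.9549 → 0.955.

0.955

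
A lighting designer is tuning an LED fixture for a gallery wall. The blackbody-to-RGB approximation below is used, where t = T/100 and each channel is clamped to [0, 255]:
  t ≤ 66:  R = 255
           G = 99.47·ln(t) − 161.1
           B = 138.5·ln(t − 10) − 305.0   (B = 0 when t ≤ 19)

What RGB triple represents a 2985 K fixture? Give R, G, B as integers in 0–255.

R=255, G=177, B=109

t = 2985/100 = 29.85; the t ≤ 66 branch applies.
R = 255 by definition for t ≤ 66.
G = 99.47·ln 29.85 − 161.1 = 99.47·3.3962 − 161.1 = 176.719.
B = 138.5·ln(29.85 − 10) − 305.0 = 138.5·ln 19.85 − 305.0 = 138.5·2.9882 − 305.0 = 108.866.
Rounded: (255, 177, 109).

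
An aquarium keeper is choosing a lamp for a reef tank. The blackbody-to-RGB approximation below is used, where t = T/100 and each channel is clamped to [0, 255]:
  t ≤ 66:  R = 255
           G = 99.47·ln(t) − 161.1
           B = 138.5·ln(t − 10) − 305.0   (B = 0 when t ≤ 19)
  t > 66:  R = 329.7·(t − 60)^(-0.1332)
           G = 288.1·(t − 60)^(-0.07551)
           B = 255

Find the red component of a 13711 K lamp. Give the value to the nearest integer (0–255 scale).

185

t = 13711/100 = 137.11; the t > 66 branch applies.
R = 329.7·(137.11 − 60)^(-0.1332) = 329.7·77.11^(-0.1332) = 329.7·0.56058 = 184.823.
Rounded: 185.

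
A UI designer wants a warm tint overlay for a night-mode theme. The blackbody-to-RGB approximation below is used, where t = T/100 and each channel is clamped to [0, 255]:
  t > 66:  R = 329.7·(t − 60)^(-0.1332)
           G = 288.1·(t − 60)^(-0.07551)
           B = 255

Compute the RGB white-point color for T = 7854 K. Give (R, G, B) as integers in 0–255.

(223, 231, 255)

t = 7854/100 = 78.54; the t > 66 branch applies.
R = 329.7·(78.54 − 60)^(-0.1332) = 329.7·18.54^(-0.1332) = 329.7·0.67778 = 223.464.
G = 288.1·(78.54 − 60)^(-0.07551) = 288.1·18.54^(-0.07551) = 288.1·0.80213 = 231.094.
B = 255 by definition for t > 66.
Rounded: (223, 231, 255).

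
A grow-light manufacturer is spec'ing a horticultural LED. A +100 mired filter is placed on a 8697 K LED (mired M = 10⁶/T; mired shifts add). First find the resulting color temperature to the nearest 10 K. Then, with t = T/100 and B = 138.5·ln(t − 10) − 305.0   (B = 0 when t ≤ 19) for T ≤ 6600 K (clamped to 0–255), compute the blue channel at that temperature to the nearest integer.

193

M_in = 10⁶/8697 = 114.98; M_out = 114.98 + (+100) = 214.98.
T_out = 10⁶/214.98 = 4651.5 K → 4650 K; t = 46.5.
B = 138.5·ln(46.5 − 10) − 305.0 = 138.5·ln 36.5 − 305.0 = 138.5·3.5973 − 305.0 = 193.228.
Rounded: 193.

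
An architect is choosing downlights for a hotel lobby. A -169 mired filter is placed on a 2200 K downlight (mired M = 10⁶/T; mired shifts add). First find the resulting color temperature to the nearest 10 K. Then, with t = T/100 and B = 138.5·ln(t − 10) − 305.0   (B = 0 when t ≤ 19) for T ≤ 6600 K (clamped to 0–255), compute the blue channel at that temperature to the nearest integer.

M_in = 10⁶/2200 = 454.55; M_out = 454.55 + (-169) = 285.55.
T_out = 10⁶/285.55 = 3502.1 K → 3500 K; t = 35.
B = 138.5·ln(35 − 10) − 305.0 = 138.5·ln 25 − 305.0 = 138.5·3.2189 − 305.0 = 140.814.
Rounded: 141.

141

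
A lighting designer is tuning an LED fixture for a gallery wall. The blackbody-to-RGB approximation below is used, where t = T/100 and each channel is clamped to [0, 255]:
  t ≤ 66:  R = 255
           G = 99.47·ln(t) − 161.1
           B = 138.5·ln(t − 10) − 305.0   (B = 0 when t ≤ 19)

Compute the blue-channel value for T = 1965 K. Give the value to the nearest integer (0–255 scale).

9

t = 1965/100 = 19.65; the t ≤ 66 branch applies.
B = 138.5·ln(19.65 − 10) − 305.0 = 138.5·ln 9.65 − 305.0 = 138.5·2.2670 − 305.0 = 8.974.
Rounded: 9.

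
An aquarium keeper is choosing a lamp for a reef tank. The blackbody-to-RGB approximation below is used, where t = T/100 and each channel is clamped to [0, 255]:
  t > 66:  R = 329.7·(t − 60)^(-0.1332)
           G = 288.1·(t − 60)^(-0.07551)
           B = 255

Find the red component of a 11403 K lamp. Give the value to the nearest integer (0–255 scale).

t = 11403/100 = 114.03; the t > 66 branch applies.
R = 329.7·(114.03 − 60)^(-0.1332) = 329.7·54.03^(-0.1332) = 329.7·0.58778 = 193.790.
Rounded: 194.

194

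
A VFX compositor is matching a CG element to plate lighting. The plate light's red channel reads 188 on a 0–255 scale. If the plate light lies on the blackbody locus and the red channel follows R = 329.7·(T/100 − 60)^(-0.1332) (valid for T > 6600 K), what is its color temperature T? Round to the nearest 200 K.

(t − 60)^(-0.1332) = 188/329.7 = 0.57022.
t − 60 = 0.57022^(1/-0.1332) = 0.57022^(-7.508) = 67.848, so t = 127.848.
T = 100·t = 12785 K → 12800 K to the nearest 200 K.

12800 K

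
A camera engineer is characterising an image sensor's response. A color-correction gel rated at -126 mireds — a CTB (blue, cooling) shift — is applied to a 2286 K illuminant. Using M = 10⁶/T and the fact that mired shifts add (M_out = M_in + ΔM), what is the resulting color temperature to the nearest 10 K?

3210 K

M_in = 10⁶/2286 = 437.45 mireds.
M_out = 437.45 + (-126) = 311.45 mireds.
T_out = 10⁶/311.45 = 3210.8 K → 3210 K.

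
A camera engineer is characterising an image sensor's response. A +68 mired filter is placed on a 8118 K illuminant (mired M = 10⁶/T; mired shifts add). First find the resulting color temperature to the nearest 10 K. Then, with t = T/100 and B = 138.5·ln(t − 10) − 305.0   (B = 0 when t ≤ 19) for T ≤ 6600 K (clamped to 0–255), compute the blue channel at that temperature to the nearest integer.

214

M_in = 10⁶/8118 = 123.18; M_out = 123.18 + (+68) = 191.18.
T_out = 10⁶/191.18 = 5230.6 K → 5230 K; t = 52.3.
B = 138.5·ln(52.3 − 10) − 305.0 = 138.5·ln 42.3 − 305.0 = 138.5·3.7448 − 305.0 = 213.653.
Rounded: 214.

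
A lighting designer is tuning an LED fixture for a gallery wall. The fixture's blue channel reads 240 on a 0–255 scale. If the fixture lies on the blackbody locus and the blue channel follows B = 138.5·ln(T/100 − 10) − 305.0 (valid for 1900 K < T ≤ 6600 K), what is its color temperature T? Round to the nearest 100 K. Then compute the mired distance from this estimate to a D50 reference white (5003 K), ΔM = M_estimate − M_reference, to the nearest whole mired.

ln(t − 10) = (240 + 305.0) / 138.5 = 3.9350.
t − 10 = e^3.9350 = 51.163, so t = 61.163.
T = 100·t = 6116 K → 6100 K to the nearest 100 K.
M_estimate = 10⁶/6100 = 163.93; M_reference = 10⁶/5003 = 199.88.
ΔM = 163.93 − 199.88 = -35.95 → -36 mireds.

-36 mireds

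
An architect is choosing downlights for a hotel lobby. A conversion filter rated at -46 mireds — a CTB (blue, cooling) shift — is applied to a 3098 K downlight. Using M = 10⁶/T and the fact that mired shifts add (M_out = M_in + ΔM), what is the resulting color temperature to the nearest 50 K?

M_in = 10⁶/3098 = 322.79 mireds.
M_out = 322.79 + (-46) = 276.79 mireds.
T_out = 10⁶/276.79 = 3612.9 K → 3600 K.

3600 K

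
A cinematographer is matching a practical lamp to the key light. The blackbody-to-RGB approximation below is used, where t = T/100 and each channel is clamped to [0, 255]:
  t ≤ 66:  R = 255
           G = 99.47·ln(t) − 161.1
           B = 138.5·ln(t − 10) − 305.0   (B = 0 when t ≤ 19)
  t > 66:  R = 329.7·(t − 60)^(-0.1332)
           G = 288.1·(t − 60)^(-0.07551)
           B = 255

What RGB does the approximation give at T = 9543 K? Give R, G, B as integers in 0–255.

R=205, G=220, B=255

t = 9543/100 = 95.43; the t > 66 branch applies.
R = 329.7·(95.43 − 60)^(-0.1332) = 329.7·35.43^(-0.1332) = 329.7·0.62176 = 204.995.
G = 288.1·(95.43 − 60)^(-0.07551) = 288.1·35.43^(-0.07551) = 288.1·0.76385 = 220.065.
B = 255 by definition for t > 66.
Rounded: (205, 220, 255).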